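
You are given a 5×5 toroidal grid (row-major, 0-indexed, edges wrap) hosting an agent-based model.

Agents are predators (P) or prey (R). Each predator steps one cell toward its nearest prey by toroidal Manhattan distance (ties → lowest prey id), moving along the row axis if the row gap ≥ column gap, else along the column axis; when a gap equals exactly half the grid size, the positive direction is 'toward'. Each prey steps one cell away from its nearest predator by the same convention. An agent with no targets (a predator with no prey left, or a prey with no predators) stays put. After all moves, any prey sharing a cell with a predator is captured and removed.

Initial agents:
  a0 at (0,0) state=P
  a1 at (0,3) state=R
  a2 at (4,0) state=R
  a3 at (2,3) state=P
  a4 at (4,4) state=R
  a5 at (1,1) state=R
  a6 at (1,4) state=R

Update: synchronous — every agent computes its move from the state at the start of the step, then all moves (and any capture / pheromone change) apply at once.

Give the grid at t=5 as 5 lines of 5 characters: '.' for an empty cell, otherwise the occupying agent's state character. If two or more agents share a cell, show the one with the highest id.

P....
..RR.
...P.
.R...
R...R

t=1: a0@(4,0):P a1@(0,2):R a2@(3,0):R a3@(1,3):P a4@(3,4):R a5@(2,1):R a6@(2,4):R
t=2: a0@(3,0):P a1@(4,2):R a2@(2,0):R a3@(0,3):P a4@(2,4):R a5@(1,1):R a6@(3,4):R
t=3: a0@(2,0):P a1@(3,2):R a2@(1,0):R a3@(4,3):P a4@(1,4):R a5@(0,1):R a6@(3,3):R
t=4: a0@(1,0):P a1@(2,2):R a2@(0,0):R a3@(3,3):P a4@(0,4):R a5@(4,1):R a6@(2,3):R
t=5: a0@(0,0):P a1@(1,2):R a2@(4,0):R a3@(2,3):P a4@(4,4):R a5@(3,1):R a6@(1,3):R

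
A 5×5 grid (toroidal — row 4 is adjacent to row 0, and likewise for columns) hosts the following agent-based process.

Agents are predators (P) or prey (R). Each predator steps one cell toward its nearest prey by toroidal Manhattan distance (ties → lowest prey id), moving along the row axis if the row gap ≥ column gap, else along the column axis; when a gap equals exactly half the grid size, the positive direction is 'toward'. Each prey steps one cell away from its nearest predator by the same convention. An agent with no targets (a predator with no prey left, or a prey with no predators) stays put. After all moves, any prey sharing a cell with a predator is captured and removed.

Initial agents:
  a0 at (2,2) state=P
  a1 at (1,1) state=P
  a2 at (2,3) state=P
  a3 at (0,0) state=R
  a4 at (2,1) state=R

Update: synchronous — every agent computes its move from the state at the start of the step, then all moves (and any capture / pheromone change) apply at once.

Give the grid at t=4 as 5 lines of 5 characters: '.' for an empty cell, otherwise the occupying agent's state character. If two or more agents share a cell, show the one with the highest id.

R....
.....
..RP.
P....
.....

t=1: a0@(2,1):P a1@(2,1):P a2@(2,2):P a3@(4,0):R a4@(2,0):R
t=2: a0@(2,0):P a1@(2,0):P a2@(2,1):P a3@(0,0):R a4@(2,4):R
t=3: a0@(2,4):P a1@(2,4):P a2@(2,0):P a3@(4,0):R a4@(2,3):R
t=4: a0@(2,3):P a1@(2,3):P a2@(3,0):P a3@(0,0):R a4@(2,2):R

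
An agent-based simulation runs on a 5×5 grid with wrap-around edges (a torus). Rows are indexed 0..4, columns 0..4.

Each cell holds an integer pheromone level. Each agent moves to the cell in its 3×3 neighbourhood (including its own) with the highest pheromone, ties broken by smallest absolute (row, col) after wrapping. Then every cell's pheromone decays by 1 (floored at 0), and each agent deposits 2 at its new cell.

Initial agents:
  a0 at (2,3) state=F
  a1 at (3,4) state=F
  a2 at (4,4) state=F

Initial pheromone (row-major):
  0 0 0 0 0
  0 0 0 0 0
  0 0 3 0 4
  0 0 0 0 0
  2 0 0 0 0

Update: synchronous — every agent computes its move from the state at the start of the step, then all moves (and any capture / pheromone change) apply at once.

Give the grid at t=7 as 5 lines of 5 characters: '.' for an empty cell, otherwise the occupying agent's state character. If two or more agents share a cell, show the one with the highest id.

t=1: a0@(2,4) a1@(2,4) a2@(4,0) | pheromone: 0 0 0 0 0 / 0 0 0 0 0 / 0 0 2 0 7 / 0 0 0 0 0 / 3 0 0 0 0
t=2: a0@(2,4) a1@(2,4) a2@(4,0) | pheromone: 0 0 0 0 0 / 0 0 0 0 0 / 0 0 1 0 10 / 0 0 0 0 0 / 4 0 0 0 0
t=3: a0@(2,4) a1@(2,4) a2@(4,0) | pheromone: 0 0 0 0 0 / 0 0 0 0 0 / 0 0 0 0 13 / 0 0 0 0 0 / 5 0 0 0 0
t=4: a0@(2,4) a1@(2,4) a2@(4,0) | pheromone: 0 0 0 0 0 / 0 0 0 0 0 / 0 0 0 0 16 / 0 0 0 0 0 / 6 0 0 0 0
t=5: a0@(2,4) a1@(2,4) a2@(4,0) | pheromone: 0 0 0 0 0 / 0 0 0 0 0 / 0 0 0 0 19 / 0 0 0 0 0 / 7 0 0 0 0
t=6: a0@(2,4) a1@(2,4) a2@(4,0) | pheromone: 0 0 0 0 0 / 0 0 0 0 0 / 0 0 0 0 22 / 0 0 0 0 0 / 8 0 0 0 0
t=7: a0@(2,4) a1@(2,4) a2@(4,0) | pheromone: 0 0 0 0 0 / 0 0 0 0 0 / 0 0 0 0 25 / 0 0 0 0 0 / 9 0 0 0 0

.....
.....
....F
.....
F....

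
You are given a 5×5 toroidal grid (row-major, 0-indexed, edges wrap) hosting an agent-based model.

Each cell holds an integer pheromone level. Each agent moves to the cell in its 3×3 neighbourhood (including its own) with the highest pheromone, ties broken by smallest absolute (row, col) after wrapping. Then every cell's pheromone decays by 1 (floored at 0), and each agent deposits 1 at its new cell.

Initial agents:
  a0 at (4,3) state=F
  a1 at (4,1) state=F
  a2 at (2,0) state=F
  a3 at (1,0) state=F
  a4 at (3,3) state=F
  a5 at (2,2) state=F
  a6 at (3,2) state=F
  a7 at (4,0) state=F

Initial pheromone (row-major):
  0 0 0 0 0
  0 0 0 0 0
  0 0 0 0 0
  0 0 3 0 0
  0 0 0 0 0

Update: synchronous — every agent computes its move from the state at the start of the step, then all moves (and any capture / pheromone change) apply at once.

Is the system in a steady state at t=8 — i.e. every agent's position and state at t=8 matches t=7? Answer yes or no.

yes

t=1: a0@(3,2) a1@(3,2) a2@(1,0) a3@(0,0) a4@(3,2) a5@(3,2) a6@(3,2) a7@(0,0) | pheromone: 2 0 0 0 0 / 1 0 0 0 0 / 0 0 0 0 0 / 0 0 7 0 0 / 0 0 0 0 0
t=2: a0@(3,2) a1@(3,2) a2@(0,0) a3@(0,0) a4@(3,2) a5@(3,2) a6@(3,2) a7@(0,0) | pheromone: 4 0 0 0 0 / 0 0 0 0 0 / 0 0 0 0 0 / 0 0 11 0 0 / 0 0 0 0 0
t=3: a0@(3,2) a1@(3,2) a2@(0,0) a3@(0,0) a4@(3,2) a5@(3,2) a6@(3,2) a7@(0,0) | pheromone: 6 0 0 0 0 / 0 0 0 0 0 / 0 0 0 0 0 / 0 0 15 0 0 / 0 0 0 0 0
t=4: a0@(3,2) a1@(3,2) a2@(0,0) a3@(0,0) a4@(3,2) a5@(3,2) a6@(3,2) a7@(0,0) | pheromone: 8 0 0 0 0 / 0 0 0 0 0 / 0 0 0 0 0 / 0 0 19 0 0 / 0 0 0 0 0
t=5: a0@(3,2) a1@(3,2) a2@(0,0) a3@(0,0) a4@(3,2) a5@(3,2) a6@(3,2) a7@(0,0) | pheromone: 10 0 0 0 0 / 0 0 0 0 0 / 0 0 0 0 0 / 0 0 23 0 0 / 0 0 0 0 0
t=6: a0@(3,2) a1@(3,2) a2@(0,0) a3@(0,0) a4@(3,2) a5@(3,2) a6@(3,2) a7@(0,0) | pheromone: 12 0 0 0 0 / 0 0 0 0 0 / 0 0 0 0 0 / 0 0 27 0 0 / 0 0 0 0 0
t=7: a0@(3,2) a1@(3,2) a2@(0,0) a3@(0,0) a4@(3,2) a5@(3,2) a6@(3,2) a7@(0,0) | pheromone: 14 0 0 0 0 / 0 0 0 0 0 / 0 0 0 0 0 / 0 0 31 0 0 / 0 0 0 0 0
t=8: a0@(3,2) a1@(3,2) a2@(0,0) a3@(0,0) a4@(3,2) a5@(3,2) a6@(3,2) a7@(0,0) | pheromone: 16 0 0 0 0 / 0 0 0 0 0 / 0 0 0 0 0 / 0 0 35 0 0 / 0 0 0 0 0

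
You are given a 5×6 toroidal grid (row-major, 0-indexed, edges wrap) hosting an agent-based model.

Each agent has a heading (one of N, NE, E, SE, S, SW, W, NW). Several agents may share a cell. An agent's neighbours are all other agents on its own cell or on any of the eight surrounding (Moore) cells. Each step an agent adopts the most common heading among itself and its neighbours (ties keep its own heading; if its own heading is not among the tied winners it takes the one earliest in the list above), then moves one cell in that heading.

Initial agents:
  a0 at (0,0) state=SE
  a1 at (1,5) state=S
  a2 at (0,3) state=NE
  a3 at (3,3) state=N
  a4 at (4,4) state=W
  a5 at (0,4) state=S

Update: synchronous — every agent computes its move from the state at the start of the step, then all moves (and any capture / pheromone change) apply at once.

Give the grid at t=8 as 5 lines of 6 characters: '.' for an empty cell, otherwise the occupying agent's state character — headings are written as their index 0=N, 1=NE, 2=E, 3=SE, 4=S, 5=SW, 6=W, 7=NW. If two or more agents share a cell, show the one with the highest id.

t=1: a0@(1,1):SE a1@(2,5):S a2@(4,4):NE a3@(2,3):N a4@(4,3):W a5@(1,4):S
t=2: a0@(2,2):SE a1@(3,5):S a2@(3,5):NE a3@(1,3):N a4@(4,2):W a5@(2,4):S
t=3: a0@(3,3):SE a1@(4,5):S a2@(4,5):S a3@(0,3):N a4@(4,1):W a5@(3,4):S
t=4: a0@(4,4):SE a1@(0,5):S a2@(0,5):S a3@(4,3):N a4@(4,0):W a5@(4,4):S
t=5: a0@(0,4):S a1@(1,5):S a2@(1,5):S a3@(3,3):N a4@(0,0):S a5@(0,4):S
t=6: a0@(1,4):S a1@(2,5):S a2@(2,5):S a3@(2,3):N a4@(1,0):S a5@(1,4):S
t=7: a0@(2,4):S a1@(3,5):S a2@(3,5):S a3@(3,3):S a4@(2,0):S a5@(2,4):S
t=8: a0@(3,4):S a1@(4,5):S a2@(4,5):S a3@(4,3):S a4@(3,0):S a5@(3,4):S

......
......
......
4...4.
...4.4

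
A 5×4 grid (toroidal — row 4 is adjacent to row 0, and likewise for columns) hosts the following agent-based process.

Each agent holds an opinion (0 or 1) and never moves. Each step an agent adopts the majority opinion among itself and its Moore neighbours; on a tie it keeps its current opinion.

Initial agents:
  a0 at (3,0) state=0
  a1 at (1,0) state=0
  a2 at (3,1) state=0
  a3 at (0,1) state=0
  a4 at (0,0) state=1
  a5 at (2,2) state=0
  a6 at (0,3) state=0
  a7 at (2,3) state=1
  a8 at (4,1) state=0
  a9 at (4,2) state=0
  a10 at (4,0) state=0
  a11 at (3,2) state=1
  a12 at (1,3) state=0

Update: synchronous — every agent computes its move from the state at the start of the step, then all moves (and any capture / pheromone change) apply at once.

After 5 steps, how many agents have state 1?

t=1: a0@(3,0):0 a1@(1,0):0 a2@(3,1):0 a3@(0,1):0 a4@(0,0):0 a5@(2,2):0 a6@(0,3):0 a7@(2,3):0 a8@(4,1):0 a9@(4,2):0 a10@(4,0):0 a11@(3,2):0 a12@(1,3):0
t=2: (unchanged — steady state)

0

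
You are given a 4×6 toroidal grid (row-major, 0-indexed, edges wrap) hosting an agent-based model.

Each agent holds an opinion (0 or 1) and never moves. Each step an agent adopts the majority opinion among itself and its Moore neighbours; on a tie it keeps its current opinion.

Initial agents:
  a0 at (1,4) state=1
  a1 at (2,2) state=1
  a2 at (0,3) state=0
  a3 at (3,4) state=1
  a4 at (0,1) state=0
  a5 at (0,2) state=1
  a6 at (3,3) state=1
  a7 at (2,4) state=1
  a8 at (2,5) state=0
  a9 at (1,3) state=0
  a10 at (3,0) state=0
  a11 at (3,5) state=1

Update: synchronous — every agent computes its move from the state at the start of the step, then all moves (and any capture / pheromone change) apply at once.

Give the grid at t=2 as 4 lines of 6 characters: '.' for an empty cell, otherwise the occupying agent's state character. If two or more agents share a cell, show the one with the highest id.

t=1: a0@(1,4):0 a1@(2,2):1 a2@(0,3):1 a3@(3,4):1 a4@(0,1):0 a5@(0,2):0 a6@(3,3):1 a7@(2,4):1 a8@(2,5):1 a9@(1,3):1 a10@(3,0):0 a11@(3,5):1
t=2: a0@(1,4):1 a1@(2,2):1 a2@(0,3):1 a3@(3,4):1 a4@(0,1):0 a5@(0,2):1 a6@(3,3):1 a7@(2,4):1 a8@(2,5):1 a9@(1,3):1 a10@(3,0):0 a11@(3,5):1

.011..
...11.
..1.11
0..111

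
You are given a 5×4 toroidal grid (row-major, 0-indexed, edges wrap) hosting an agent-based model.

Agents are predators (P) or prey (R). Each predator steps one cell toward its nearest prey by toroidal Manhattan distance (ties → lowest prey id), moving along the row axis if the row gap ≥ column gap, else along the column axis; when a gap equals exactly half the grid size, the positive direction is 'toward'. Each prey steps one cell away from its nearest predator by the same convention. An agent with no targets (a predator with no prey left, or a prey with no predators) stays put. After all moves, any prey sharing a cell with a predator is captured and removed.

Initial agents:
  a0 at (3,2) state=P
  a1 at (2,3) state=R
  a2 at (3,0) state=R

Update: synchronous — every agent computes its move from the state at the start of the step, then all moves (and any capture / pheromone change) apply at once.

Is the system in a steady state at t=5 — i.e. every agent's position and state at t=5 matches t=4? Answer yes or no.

no

t=1: a0@(2,2):P a1@(1,3):R a2@(3,3):R
t=2: a0@(1,2):P a1@(0,3):R a2@(4,3):R
t=3: a0@(0,2):P a1@(4,3):R a2@(3,3):R
t=4: a0@(4,2):P a1@(3,3):R a2@(2,3):R
t=5: a0@(3,2):P a1@(2,3):R a2@(1,3):R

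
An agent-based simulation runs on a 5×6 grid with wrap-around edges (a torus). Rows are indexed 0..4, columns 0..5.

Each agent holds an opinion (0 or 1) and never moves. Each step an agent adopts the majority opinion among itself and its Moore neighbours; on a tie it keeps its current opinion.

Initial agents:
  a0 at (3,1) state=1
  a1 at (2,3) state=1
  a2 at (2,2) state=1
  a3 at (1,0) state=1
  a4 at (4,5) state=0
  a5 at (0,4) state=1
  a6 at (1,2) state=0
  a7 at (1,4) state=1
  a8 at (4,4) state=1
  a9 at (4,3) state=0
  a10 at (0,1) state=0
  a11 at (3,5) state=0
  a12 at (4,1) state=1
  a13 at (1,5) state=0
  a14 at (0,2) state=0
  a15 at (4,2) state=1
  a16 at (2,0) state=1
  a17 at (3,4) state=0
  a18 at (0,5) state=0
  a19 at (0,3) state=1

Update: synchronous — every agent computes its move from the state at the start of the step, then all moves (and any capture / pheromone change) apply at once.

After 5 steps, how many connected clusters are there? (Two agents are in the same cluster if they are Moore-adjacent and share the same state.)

t=1: a0@(3,1):1 a1@(2,3):1 a2@(2,2):1 a3@(1,0):0 a4@(4,5):0 a5@(0,4):1 a6@(1,2):0 a7@(1,4):1 a8@(4,4):0 a9@(4,3):1 a10@(0,1):0 a11@(3,5):0 a12@(4,1):1 a13@(1,5):1 a14@(0,2):0 a15@(4,2):1 a16@(2,0):1 a17@(3,4):0 a18@(0,5):1 a19@(0,3):1
t=2: a0@(3,1):1 a1@(2,3):1 a2@(2,2):1 a3@(1,0):1 a4@(4,5):0 a5@(0,4):1 a6@(1,2):0 a7@(1,4):1 a8@(4,4):0 a9@(4,3):1 a10@(0,1):0 a11@(3,5):0 a12@(4,1):1 a13@(1,5):1 a14@(0,2):1 a15@(4,2):1 a16@(2,0):1 a17@(3,4):0 a18@(0,5):1 a19@(0,3):1
t=3: a0@(3,1):1 a1@(2,3):1 a2@(2,2):1 a3@(1,0):1 a4@(4,5):0 a5@(0,4):1 a6@(1,2):1 a7@(1,4):1 a8@(4,4):0 a9@(4,3):1 a10@(0,1):1 a11@(3,5):0 a12@(4,1):1 a13@(1,5):1 a14@(0,2):1 a15@(4,2):1 a16@(2,0):1 a17@(3,4):0 a18@(0,5):1 a19@(0,3):1
t=4: (unchanged — steady state)

2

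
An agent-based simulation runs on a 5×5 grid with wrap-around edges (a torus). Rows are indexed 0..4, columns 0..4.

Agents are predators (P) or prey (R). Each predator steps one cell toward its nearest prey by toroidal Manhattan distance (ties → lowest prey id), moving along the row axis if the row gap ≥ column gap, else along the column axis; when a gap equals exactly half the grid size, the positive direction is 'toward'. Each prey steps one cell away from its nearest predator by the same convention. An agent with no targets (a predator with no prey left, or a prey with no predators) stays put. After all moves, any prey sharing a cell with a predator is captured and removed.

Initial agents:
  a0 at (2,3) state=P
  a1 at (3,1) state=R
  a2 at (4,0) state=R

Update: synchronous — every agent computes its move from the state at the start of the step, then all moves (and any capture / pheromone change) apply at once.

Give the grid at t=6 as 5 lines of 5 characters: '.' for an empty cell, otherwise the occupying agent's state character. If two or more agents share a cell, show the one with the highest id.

.....
.....
R....
.....
P..R.

t=1: a0@(2,2):P a1@(3,0):R a2@(0,0):R
t=2: a0@(2,1):P a1@(3,4):R a2@(4,0):R
t=3: a0@(2,0):P a1@(3,3):R a2@(0,0):R
t=4: a0@(1,0):P a1@(3,2):R a2@(4,0):R
t=5: a0@(0,0):P a1@(4,2):R a2@(3,0):R
t=6: a0@(4,0):P a1@(4,3):R a2@(2,0):R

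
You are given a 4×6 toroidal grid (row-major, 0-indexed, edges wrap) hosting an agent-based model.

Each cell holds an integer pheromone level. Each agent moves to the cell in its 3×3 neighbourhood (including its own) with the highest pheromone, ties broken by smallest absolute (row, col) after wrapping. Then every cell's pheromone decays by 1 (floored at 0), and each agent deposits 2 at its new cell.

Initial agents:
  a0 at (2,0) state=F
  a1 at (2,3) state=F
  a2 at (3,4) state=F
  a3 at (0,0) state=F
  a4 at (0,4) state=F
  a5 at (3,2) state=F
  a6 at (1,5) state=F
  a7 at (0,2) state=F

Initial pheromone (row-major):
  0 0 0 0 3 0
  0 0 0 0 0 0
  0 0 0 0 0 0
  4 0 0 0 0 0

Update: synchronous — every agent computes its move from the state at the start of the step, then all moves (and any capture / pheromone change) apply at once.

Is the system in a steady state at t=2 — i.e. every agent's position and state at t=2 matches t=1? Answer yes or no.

t=1: a0@(3,0) a1@(1,2) a2@(0,4) a3@(3,0) a4@(0,4) a5@(0,1) a6@(0,4) a7@(0,1) | pheromone: 0 4 0 0 8 0 / 0 0 2 0 0 0 / 0 0 0 0 0 0 / 7 0 0 0 0 0
t=2: a0@(3,0) a1@(0,1) a2@(0,4) a3@(3,0) a4@(0,4) a5@(3,0) a6@(0,4) a7@(3,0) | pheromone: 0 5 0 0 13 0 / 0 0 1 0 0 0 / 0 0 0 0 0 0 / 14 0 0 0 0 0

no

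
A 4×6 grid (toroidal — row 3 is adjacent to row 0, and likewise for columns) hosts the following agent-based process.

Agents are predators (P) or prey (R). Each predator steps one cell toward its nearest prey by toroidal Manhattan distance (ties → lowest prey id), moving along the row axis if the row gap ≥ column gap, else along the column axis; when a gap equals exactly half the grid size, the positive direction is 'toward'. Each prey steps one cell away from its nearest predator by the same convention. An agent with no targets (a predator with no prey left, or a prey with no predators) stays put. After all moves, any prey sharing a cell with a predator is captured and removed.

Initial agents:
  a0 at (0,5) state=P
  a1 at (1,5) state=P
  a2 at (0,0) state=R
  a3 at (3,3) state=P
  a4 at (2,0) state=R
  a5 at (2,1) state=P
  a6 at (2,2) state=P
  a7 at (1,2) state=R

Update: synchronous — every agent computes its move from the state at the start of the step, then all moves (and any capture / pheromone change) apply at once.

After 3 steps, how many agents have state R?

t=1: a0@(0,0):P a1@(0,5):P a2@(0,1):R a3@(0,3):P a4@(2,5):R a5@(2,0):P a6@(1,2):P a7@(0,2):R
t=2: a0@(0,1):P a1@(0,0):P a3@(0,2):P a4@(2,4):R a5@(2,5):P a6@(0,2):P
t=3: a0@(0,2):P a1@(1,0):P a3@(1,2):P a4@(2,3):R a5@(2,4):P a6@(1,2):P

1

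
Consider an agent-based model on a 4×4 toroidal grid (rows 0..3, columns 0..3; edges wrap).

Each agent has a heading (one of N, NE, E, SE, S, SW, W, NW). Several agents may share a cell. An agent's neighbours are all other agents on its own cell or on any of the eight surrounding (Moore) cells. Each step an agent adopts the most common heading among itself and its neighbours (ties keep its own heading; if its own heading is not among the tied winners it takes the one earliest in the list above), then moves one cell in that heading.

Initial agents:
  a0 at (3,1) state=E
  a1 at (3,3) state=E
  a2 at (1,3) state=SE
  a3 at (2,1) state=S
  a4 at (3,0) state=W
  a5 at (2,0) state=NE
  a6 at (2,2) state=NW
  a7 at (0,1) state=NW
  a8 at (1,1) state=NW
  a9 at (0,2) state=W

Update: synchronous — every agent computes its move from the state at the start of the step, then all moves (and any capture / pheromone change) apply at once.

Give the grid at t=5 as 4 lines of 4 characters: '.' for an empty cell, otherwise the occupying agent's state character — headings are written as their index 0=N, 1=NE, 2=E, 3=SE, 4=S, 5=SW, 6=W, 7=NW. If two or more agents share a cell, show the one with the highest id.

7...
77..
77..
....

t=1: a0@(3,0):W a1@(3,2):W a2@(2,0):SE a3@(1,0):NW a4@(3,1):E a5@(2,1):E a6@(1,1):NW a7@(3,0):NW a8@(0,0):NW a9@(0,3):E
t=2: a0@(3,1):E a1@(3,3):E a2@(1,3):NW a3@(0,3):NW a4@(3,2):E a5@(1,0):NW a6@(0,0):NW a7@(3,1):E a8@(3,3):NW a9@(3,2):NW
t=3: a0@(3,2):E a1@(2,2):NW a2@(0,2):NW a3@(3,2):NW a4@(3,3):E a5@(0,3):NW a6@(3,3):NW a7@(3,2):E a8@(2,2):NW a9@(3,3):E
t=4: a0@(2,1):NW a1@(1,1):NW a2@(3,1):NW a3@(2,1):NW a4@(2,2):NW a5@(3,2):NW a6@(2,2):NW a7@(2,1):NW a8@(1,1):NW a9@(2,2):NW
t=5: a0@(1,0):NW a1@(0,0):NW a2@(2,0):NW a3@(1,0):NW a4@(1,1):NW a5@(2,1):NW a6@(1,1):NW a7@(1,0):NW a8@(0,0):NW a9@(1,1):NW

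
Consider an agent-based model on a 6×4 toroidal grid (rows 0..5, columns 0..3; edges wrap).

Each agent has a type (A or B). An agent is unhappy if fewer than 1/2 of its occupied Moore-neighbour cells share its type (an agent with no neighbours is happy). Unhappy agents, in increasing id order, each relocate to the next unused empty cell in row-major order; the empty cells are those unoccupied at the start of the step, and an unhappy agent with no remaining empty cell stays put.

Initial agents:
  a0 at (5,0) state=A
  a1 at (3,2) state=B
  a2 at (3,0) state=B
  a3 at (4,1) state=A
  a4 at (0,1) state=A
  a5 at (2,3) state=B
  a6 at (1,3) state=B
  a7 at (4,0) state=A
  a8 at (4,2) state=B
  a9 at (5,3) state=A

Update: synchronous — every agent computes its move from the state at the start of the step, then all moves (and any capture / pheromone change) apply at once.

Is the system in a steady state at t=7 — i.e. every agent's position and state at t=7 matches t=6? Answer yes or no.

no

t=1: a0@(5,0):A a1@(3,2):B a2@(0,0):B a3@(0,2):A a4@(0,1):A a5@(2,3):B a6@(1,3):B a7@(4,0):A a8@(0,3):B a9@(5,3):A
t=2: a0@(5,0):A a1@(3,2):B a2@(1,0):B a3@(0,2):A a4@(0,1):A a5@(2,3):B a6@(1,3):B a7@(4,0):A a8@(1,1):B a9@(5,3):A
t=3: a0@(5,0):A a1@(3,2):B a2@(1,0):B a3@(0,2):A a4@(0,1):A a5@(2,3):B a6@(1,3):B a7@(4,0):A a8@(0,0):B a9@(5,3):A
t=4: a0@(5,0):A a1@(3,2):B a2@(1,0):B a3@(0,2):A a4@(0,1):A a5@(2,3):B a6@(1,3):B a7@(4,0):A a8@(0,3):B a9@(5,3):A
t=5: a0@(5,0):A a1@(3,2):B a2@(1,0):B a3@(0,2):A a4@(0,1):A a5@(2,3):B a6@(1,3):B a7@(4,0):A a8@(0,0):B a9@(5,3):A
t=6: a0@(5,0):A a1@(3,2):B a2@(1,0):B a3@(0,2):A a4@(0,1):A a5@(2,3):B a6@(1,3):B a7@(4,0):A a8@(0,3):B a9@(5,3):A
t=7: a0@(5,0):A a1@(3,2):B a2@(1,0):B a3@(0,2):A a4@(0,1):A a5@(2,3):B a6@(1,3):B a7@(4,0):A a8@(0,0):B a9@(5,3):A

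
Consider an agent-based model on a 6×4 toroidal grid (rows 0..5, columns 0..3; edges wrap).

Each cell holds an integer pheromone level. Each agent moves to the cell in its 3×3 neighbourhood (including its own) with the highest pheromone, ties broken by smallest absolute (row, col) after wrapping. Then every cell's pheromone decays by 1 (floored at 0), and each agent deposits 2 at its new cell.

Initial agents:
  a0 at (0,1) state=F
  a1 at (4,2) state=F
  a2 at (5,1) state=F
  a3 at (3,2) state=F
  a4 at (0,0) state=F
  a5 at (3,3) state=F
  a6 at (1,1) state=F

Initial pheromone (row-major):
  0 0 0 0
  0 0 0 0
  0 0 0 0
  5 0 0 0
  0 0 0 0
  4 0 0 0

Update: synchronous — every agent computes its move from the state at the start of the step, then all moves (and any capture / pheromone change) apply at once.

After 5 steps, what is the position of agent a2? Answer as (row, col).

(5, 0)

t=1: a0@(5,0) a1@(3,1) a2@(5,0) a3@(2,1) a4@(5,0) a5@(3,0) a6@(0,0) | pheromone: 2 0 0 0 / 0 0 0 0 / 0 2 0 0 / 6 2 0 0 / 0 0 0 0 / 9 0 0 0
t=2: a0@(5,0) a1@(3,0) a2@(5,0) a3@(3,0) a4@(5,0) a5@(3,0) a6@(5,0) | pheromone: 1 0 0 0 / 0 0 0 0 / 0 1 0 0 / 11 1 0 0 / 0 0 0 0 / 16 0 0 0
t=3: a0@(5,0) a1@(3,0) a2@(5,0) a3@(3,0) a4@(5,0) a5@(3,0) a6@(5,0) | pheromone: 0 0 0 0 / 0 0 0 0 / 0 0 0 0 / 16 0 0 0 / 0 0 0 0 / 23 0 0 0
t=4: a0@(5,0) a1@(3,0) a2@(5,0) a3@(3,0) a4@(5,0) a5@(3,0) a6@(5,0) | pheromone: 0 0 0 0 / 0 0 0 0 / 0 0 0 0 / 21 0 0 0 / 0 0 0 0 / 30 0 0 0
t=5: a0@(5,0) a1@(3,0) a2@(5,0) a3@(3,0) a4@(5,0) a5@(3,0) a6@(5,0) | pheromone: 0 0 0 0 / 0 0 0 0 / 0 0 0 0 / 26 0 0 0 / 0 0 0 0 / 37 0 0 0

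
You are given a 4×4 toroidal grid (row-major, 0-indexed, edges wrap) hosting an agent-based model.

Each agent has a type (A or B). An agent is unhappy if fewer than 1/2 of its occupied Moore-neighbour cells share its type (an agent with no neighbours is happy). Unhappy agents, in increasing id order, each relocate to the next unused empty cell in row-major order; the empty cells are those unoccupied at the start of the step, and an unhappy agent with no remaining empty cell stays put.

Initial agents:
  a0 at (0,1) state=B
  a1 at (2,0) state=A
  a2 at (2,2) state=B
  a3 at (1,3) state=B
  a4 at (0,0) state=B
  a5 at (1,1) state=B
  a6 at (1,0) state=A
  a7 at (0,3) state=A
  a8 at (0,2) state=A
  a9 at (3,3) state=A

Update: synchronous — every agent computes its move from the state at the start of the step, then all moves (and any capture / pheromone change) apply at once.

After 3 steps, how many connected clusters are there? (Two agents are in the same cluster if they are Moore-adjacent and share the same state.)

t=1: a0@(0,1):B a1@(2,0):A a2@(2,2):B a3@(1,2):B a4@(0,0):B a5@(1,1):B a6@(2,1):A a7@(0,3):A a8@(2,3):A a9@(3,3):A
t=2: a0@(0,1):B a1@(2,0):A a2@(0,2):B a3@(1,2):B a4@(0,0):B a5@(1,1):B a6@(1,0):A a7@(1,3):A a8@(2,3):A a9@(3,3):A
t=3: a0@(0,1):B a1@(2,0):A a2@(0,2):B a3@(1,2):B a4@(0,3):B a5@(1,1):B a6@(1,0):A a7@(1,3):A a8@(2,3):A a9@(3,3):A

2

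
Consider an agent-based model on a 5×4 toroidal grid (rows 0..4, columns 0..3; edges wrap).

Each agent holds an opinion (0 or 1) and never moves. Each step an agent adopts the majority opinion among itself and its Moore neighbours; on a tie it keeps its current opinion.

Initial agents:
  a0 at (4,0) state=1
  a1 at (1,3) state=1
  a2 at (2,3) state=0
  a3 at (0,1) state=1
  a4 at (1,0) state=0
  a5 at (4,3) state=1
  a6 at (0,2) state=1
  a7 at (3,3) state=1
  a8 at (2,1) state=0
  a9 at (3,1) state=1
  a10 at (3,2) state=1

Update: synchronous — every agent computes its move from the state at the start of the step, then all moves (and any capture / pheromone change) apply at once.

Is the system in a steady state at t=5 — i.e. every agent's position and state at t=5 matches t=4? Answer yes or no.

t=1: a0@(4,0):1 a1@(1,3):1 a2@(2,3):1 a3@(0,1):1 a4@(1,0):0 a5@(4,3):1 a6@(0,2):1 a7@(3,3):1 a8@(2,1):0 a9@(3,1):1 a10@(3,2):1
t=2: a0@(4,0):1 a1@(1,3):1 a2@(2,3):1 a3@(0,1):1 a4@(1,0):1 a5@(4,3):1 a6@(0,2):1 a7@(3,3):1 a8@(2,1):0 a9@(3,1):1 a10@(3,2):1
t=3: a0@(4,0):1 a1@(1,3):1 a2@(2,3):1 a3@(0,1):1 a4@(1,0):1 a5@(4,3):1 a6@(0,2):1 a7@(3,3):1 a8@(2,1):1 a9@(3,1):1 a10@(3,2):1
t=4: (unchanged — steady state)

yes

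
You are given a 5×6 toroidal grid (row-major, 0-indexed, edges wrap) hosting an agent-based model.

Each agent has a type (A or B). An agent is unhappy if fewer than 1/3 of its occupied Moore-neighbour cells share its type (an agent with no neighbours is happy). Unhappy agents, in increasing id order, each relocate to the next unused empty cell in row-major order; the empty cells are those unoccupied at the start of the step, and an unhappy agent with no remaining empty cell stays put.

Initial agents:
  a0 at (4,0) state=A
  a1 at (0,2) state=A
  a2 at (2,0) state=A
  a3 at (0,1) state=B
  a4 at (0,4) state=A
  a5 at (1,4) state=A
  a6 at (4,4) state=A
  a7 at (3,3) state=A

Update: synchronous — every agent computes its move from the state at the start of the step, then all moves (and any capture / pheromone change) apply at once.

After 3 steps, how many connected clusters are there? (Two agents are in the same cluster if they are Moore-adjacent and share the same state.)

4

t=1: a0@(0,0):A a1@(0,3):A a2@(2,0):A a3@(0,5):B a4@(0,4):A a5@(1,4):A a6@(4,4):A a7@(3,3):A
t=2: a0@(0,1):A a1@(0,3):A a2@(2,0):A a3@(0,2):B a4@(0,4):A a5@(1,4):A a6@(4,4):A a7@(3,3):A
t=3: a0@(0,0):A a1@(0,3):A a2@(2,0):A a3@(0,5):B a4@(0,4):A a5@(1,4):A a6@(4,4):A a7@(3,3):A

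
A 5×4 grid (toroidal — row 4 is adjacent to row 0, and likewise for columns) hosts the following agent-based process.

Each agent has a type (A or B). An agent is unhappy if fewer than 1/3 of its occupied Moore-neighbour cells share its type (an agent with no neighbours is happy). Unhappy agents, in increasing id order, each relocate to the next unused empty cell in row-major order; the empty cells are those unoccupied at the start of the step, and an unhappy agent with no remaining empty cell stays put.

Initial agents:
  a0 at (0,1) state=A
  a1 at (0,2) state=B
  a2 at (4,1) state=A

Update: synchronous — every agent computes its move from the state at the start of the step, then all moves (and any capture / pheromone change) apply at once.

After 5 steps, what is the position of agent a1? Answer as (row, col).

(0, 0)

t=1: a0@(0,1):A a1@(0,0):B a2@(4,1):A
t=2: a0@(0,1):A a1@(0,2):B a2@(4,1):A
t=3: a0@(0,1):A a1@(0,0):B a2@(4,1):A
t=4: a0@(0,1):A a1@(0,2):B a2@(4,1):A
t=5: a0@(0,1):A a1@(0,0):B a2@(4,1):A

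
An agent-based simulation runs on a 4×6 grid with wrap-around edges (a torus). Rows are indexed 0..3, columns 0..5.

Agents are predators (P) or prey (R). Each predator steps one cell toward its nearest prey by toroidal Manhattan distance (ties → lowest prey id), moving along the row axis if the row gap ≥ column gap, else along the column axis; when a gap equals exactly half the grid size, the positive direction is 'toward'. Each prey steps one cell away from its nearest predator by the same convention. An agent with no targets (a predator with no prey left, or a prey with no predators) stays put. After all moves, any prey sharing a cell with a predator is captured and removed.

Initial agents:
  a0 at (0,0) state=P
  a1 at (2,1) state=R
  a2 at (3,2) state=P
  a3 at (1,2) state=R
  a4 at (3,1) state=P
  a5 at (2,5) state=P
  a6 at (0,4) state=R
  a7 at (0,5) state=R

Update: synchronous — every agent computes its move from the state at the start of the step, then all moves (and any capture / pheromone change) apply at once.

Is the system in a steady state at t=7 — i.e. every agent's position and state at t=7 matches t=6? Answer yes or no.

t=1: a0@(0,5):P a1@(1,1):R a2@(2,2):P a3@(0,2):R a4@(2,1):P a5@(2,0):P a6@(0,3):R a7@(0,4):R
t=2: a0@(0,4):P a1@(0,1):R a2@(1,2):P a3@(3,2):R a4@(1,1):P a5@(1,0):P a6@(0,2):R a7@(0,3):R
t=3: a0@(0,3):P a1@(3,1):R a2@(0,2):P a3@(2,2):R a4@(0,1):P a5@(0,0):P a6@(3,2):R
t=4: a0@(3,3):P a1@(2,1):R a2@(3,2):P a3@(1,2):R a4@(3,1):P a5@(3,0):P a6@(2,2):R
t=5: a0@(2,3):P a1@(1,1):R a2@(2,2):P a3@(0,2):R a4@(2,1):P a5@(2,0):P a6@(1,2):R
t=6: a0@(1,3):P a1@(0,1):R a2@(1,2):P a3@(3,2):R a4@(1,1):P a5@(1,0):P a6@(0,2):R
t=7: a0@(0,3):P a1@(3,1):R a2@(0,2):P a3@(2,2):R a4@(0,1):P a5@(0,0):P a6@(3,2):R

no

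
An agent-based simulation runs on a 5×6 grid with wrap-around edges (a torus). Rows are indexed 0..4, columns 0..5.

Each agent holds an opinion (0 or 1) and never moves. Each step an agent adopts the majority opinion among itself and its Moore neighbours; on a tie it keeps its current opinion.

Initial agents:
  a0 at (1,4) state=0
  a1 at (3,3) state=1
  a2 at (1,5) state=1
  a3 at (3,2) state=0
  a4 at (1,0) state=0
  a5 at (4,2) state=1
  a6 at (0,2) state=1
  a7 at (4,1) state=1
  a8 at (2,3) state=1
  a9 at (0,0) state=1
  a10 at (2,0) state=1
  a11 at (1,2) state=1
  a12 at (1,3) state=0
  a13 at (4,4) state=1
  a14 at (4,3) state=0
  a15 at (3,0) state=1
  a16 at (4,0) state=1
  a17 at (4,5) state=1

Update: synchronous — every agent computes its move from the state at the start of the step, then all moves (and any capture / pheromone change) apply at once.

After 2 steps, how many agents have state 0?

0

t=1: a0@(1,4):0 a1@(3,3):1 a2@(1,5):1 a3@(3,2):1 a4@(1,0):1 a5@(4,2):1 a6@(0,2):1 a7@(4,1):1 a8@(2,3):1 a9@(0,0):1 a10@(2,0):1 a11@(1,2):1 a12@(1,3):1 a13@(4,4):1 a14@(4,3):1 a15@(3,0):1 a16@(4,0):1 a17@(4,5):1
t=2: a0@(1,4):1 a1@(3,3):1 a2@(1,5):1 a3@(3,2):1 a4@(1,0):1 a5@(4,2):1 a6@(0,2):1 a7@(4,1):1 a8@(2,3):1 a9@(0,0):1 a10@(2,0):1 a11@(1,2):1 a12@(1,3):1 a13@(4,4):1 a14@(4,3):1 a15@(3,0):1 a16@(4,0):1 a17@(4,5):1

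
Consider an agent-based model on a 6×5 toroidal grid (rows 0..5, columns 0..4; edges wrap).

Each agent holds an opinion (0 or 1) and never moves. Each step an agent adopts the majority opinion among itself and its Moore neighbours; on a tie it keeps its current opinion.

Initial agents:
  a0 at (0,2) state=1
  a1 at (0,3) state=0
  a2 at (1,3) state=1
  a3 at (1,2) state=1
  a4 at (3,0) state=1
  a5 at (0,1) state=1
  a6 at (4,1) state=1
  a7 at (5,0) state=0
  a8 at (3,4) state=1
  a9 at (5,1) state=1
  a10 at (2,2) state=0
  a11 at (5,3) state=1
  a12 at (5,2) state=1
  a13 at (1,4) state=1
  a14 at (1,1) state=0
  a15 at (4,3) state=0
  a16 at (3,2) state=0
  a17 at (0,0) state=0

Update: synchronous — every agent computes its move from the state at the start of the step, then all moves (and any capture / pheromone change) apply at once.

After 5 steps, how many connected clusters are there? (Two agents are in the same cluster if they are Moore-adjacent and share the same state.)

1

t=1: a0@(0,2):1 a1@(0,3):1 a2@(1,3):1 a3@(1,2):1 a4@(3,0):1 a5@(0,1):1 a6@(4,1):1 a7@(5,0):1 a8@(3,4):1 a9@(5,1):1 a10@(2,2):0 a11@(5,3):1 a12@(5,2):1 a13@(1,4):1 a14@(1,1):0 a15@(4,3):1 a16@(3,2):0 a17@(0,0):0
t=2: a0@(0,2):1 a1@(0,3):1 a2@(1,3):1 a3@(1,2):1 a4@(3,0):1 a5@(0,1):1 a6@(4,1):1 a7@(5,0):1 a8@(3,4):1 a9@(5,1):1 a10@(2,2):0 a11@(5,3):1 a12@(5,2):1 a13@(1,4):1 a14@(1,1):0 a15@(4,3):1 a16@(3,2):0 a17@(0,0):1
t=3: a0@(0,2):1 a1@(0,3):1 a2@(1,3):1 a3@(1,2):1 a4@(3,0):1 a5@(0,1):1 a6@(4,1):1 a7@(5,0):1 a8@(3,4):1 a9@(5,1):1 a10@(2,2):0 a11@(5,3):1 a12@(5,2):1 a13@(1,4):1 a14@(1,1):1 a15@(4,3):1 a16@(3,2):0 a17@(0,0):1
t=4: a0@(0,2):1 a1@(0,3):1 a2@(1,3):1 a3@(1,2):1 a4@(3,0):1 a5@(0,1):1 a6@(4,1):1 a7@(5,0):1 a8@(3,4):1 a9@(5,1):1 a10@(2,2):1 a11@(5,3):1 a12@(5,2):1 a13@(1,4):1 a14@(1,1):1 a15@(4,3):1 a16@(3,2):0 a17@(0,0):1
t=5: a0@(0,2):1 a1@(0,3):1 a2@(1,3):1 a3@(1,2):1 a4@(3,0):1 a5@(0,1):1 a6@(4,1):1 a7@(5,0):1 a8@(3,4):1 a9@(5,1):1 a10@(2,2):1 a11@(5,3):1 a12@(5,2):1 a13@(1,4):1 a14@(1,1):1 a15@(4,3):1 a16@(3,2):1 a17@(0,0):1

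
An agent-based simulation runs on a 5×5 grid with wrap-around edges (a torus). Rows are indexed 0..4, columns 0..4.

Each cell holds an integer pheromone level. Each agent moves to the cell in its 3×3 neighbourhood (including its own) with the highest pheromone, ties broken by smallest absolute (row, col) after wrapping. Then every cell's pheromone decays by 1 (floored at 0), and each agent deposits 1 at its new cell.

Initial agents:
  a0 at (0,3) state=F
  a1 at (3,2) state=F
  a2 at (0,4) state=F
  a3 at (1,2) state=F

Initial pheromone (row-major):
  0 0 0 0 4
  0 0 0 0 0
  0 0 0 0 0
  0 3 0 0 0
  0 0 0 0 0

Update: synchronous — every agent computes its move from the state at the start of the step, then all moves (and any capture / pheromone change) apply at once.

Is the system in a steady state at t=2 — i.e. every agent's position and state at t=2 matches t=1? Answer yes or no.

yes

t=1: a0@(0,4) a1@(3,1) a2@(0,4) a3@(0,1) | pheromone: 0 1 0 0 5 / 0 0 0 0 0 / 0 0 0 0 0 / 0 3 0 0 0 / 0 0 0 0 0
t=2: a0@(0,4) a1@(3,1) a2@(0,4) a3@(0,1) | pheromone: 0 1 0 0 6 / 0 0 0 0 0 / 0 0 0 0 0 / 0 3 0 0 0 / 0 0 0 0 0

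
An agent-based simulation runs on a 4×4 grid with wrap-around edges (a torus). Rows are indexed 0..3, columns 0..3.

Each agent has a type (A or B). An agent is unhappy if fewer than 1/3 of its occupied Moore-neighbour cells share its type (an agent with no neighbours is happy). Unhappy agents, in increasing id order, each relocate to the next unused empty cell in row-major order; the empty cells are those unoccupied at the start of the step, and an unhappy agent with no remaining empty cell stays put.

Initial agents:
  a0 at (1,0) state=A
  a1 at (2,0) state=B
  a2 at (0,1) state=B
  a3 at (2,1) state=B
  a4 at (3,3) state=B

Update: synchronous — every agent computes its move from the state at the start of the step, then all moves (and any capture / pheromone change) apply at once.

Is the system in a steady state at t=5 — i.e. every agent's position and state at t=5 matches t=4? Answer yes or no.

t=1: a0@(0,0):A a1@(2,0):B a2@(0,2):B a3@(2,1):B a4@(3,3):B
t=2: a0@(0,1):A a1@(2,0):B a2@(0,2):B a3@(2,1):B a4@(3,3):B
t=3: a0@(0,0):A a1@(2,0):B a2@(0,2):B a3@(2,1):B a4@(3,3):B
t=4: a0@(0,1):A a1@(2,0):B a2@(0,2):B a3@(2,1):B a4@(3,3):B
t=5: a0@(0,0):A a1@(2,0):B a2@(0,2):B a3@(2,1):B a4@(3,3):B

no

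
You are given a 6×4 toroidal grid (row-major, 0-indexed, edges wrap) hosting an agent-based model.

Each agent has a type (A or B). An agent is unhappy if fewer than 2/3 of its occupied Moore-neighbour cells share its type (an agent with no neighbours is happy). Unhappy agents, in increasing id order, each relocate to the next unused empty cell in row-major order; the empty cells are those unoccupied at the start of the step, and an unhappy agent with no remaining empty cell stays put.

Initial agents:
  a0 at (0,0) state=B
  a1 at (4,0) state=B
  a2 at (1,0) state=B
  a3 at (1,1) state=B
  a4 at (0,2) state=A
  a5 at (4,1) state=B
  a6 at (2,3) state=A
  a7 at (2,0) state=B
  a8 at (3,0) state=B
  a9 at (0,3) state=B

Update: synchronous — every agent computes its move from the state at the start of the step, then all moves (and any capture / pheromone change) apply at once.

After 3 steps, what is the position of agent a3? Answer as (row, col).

(1, 1)

t=1: a0@(0,0):B a1@(4,0):B a2@(1,0):B a3@(1,1):B a4@(0,1):A a5@(4,1):B a6@(1,2):A a7@(2,0):B a8@(3,0):B a9@(0,3):B
t=2: a0@(0,0):B a1@(4,0):B a2@(1,0):B a3@(0,2):B a4@(1,3):A a5@(4,1):B a6@(2,1):A a7@(2,0):B a8@(3,0):B a9@(0,3):B
t=3: a0@(0,0):B a1@(4,0):B a2@(0,1):B a3@(1,1):B a4@(1,2):A a5@(4,1):B a6@(2,2):A a7@(2,3):B a8@(3,0):B a9@(0,3):B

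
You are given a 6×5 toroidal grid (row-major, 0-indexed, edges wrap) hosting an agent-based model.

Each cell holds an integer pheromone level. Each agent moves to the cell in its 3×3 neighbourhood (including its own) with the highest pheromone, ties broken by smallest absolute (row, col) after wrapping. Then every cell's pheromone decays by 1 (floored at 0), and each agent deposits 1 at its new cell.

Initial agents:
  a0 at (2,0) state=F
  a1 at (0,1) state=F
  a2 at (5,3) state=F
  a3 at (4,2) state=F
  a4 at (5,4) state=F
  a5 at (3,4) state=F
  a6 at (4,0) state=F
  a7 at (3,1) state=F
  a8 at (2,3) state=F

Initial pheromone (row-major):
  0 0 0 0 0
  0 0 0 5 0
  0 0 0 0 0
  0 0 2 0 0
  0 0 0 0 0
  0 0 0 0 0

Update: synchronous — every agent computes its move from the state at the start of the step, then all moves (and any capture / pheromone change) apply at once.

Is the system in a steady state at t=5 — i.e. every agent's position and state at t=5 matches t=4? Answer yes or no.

yes

t=1: a0@(1,0) a1@(0,0) a2@(0,2) a3@(3,2) a4@(0,0) a5@(2,0) a6@(3,0) a7@(3,2) a8@(1,3) | pheromone: 2 0 1 0 0 / 1 0 0 5 0 / 1 0 0 0 0 / 1 0 3 0 0 / 0 0 0 0 0 / 0 0 0 0 0
t=2: a0@(0,0) a1@(0,0) a2@(1,3) a3@(3,2) a4@(0,0) a5@(1,0) a6@(2,0) a7@(3,2) a8@(1,3) | pheromone: 4 0 0 0 0 / 1 0 0 6 0 / 1 0 0 0 0 / 0 0 4 0 0 / 0 0 0 0 0 / 0 0 0 0 0
t=3: a0@(0,0) a1@(0,0) a2@(1,3) a3@(3,2) a4@(0,0) a5@(0,0) a6@(1,0) a7@(3,2) a8@(1,3) | pheromone: 7 0 0 0 0 / 1 0 0 7 0 / 0 0 0 0 0 / 0 0 5 0 0 / 0 0 0 0 0 / 0 0 0 0 0
t=4: a0@(0,0) a1@(0,0) a2@(1,3) a3@(3,2) a4@(0,0) a5@(0,0) a6@(0,0) a7@(3,2) a8@(1,3) | pheromone: 11 0 0 0 0 / 0 0 0 8 0 / 0 0 0 0 0 / 0 0 6 0 0 / 0 0 0 0 0 / 0 0 0 0 0
t=5: a0@(0,0) a1@(0,0) a2@(1,3) a3@(3,2) a4@(0,0) a5@(0,0) a6@(0,0) a7@(3,2) a8@(1,3) | pheromone: 15 0 0 0 0 / 0 0 0 9 0 / 0 0 0 0 0 / 0 0 7 0 0 / 0 0 0 0 0 / 0 0 0 0 0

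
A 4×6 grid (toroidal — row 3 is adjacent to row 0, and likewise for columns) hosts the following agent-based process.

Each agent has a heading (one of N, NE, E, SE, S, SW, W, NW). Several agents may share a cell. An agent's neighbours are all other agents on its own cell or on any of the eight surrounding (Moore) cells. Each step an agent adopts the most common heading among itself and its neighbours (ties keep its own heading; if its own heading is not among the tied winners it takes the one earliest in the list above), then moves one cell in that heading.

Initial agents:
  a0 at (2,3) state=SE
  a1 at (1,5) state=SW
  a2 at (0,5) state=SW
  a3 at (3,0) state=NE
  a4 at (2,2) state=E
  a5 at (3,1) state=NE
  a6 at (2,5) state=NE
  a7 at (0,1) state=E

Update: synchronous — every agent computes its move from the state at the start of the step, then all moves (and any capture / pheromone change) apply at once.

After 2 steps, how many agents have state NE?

t=1: a0@(3,4):SE a1@(2,4):SW a2@(1,4):SW a3@(2,1):NE a4@(2,3):E a5@(2,2):NE a6@(1,0):NE a7@(3,2):NE
t=2: a0@(0,5):SE a1@(3,3):SW a2@(2,3):SW a3@(1,2):NE a4@(1,4):NE a5@(1,3):NE a6@(0,1):NE a7@(2,3):NE

5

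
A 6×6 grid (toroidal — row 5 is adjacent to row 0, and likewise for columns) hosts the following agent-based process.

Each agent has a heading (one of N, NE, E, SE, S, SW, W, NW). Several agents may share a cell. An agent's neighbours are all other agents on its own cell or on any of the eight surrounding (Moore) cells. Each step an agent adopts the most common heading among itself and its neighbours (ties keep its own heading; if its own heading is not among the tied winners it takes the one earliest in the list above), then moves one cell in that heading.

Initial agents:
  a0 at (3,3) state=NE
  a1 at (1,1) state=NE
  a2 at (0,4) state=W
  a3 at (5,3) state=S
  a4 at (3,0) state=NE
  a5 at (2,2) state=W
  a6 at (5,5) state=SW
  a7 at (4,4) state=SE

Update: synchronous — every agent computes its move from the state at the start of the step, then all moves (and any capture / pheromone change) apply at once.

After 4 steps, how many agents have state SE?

t=1: a0@(2,4):NE a1@(0,2):NE a2@(0,3):W a3@(0,3):S a4@(2,1):NE a5@(1,3):NE a6@(0,4):SW a7@(5,5):SE
t=2: a0@(1,5):NE a1@(5,3):NE a2@(5,4):NE a3@(5,4):NE a4@(1,2):NE a5@(0,4):NE a6@(1,3):SW a7@(0,0):SE
t=3: a0@(0,0):NE a1@(4,4):NE a2@(4,5):NE a3@(4,5):NE a4@(0,3):NE a5@(5,5):NE a6@(0,4):NE a7@(1,1):SE
t=4: a0@(5,1):NE a1@(3,5):NE a2@(3,0):NE a3@(3,0):NE a4@(5,4):NE a5@(4,0):NE a6@(5,5):NE a7@(2,2):SE

1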